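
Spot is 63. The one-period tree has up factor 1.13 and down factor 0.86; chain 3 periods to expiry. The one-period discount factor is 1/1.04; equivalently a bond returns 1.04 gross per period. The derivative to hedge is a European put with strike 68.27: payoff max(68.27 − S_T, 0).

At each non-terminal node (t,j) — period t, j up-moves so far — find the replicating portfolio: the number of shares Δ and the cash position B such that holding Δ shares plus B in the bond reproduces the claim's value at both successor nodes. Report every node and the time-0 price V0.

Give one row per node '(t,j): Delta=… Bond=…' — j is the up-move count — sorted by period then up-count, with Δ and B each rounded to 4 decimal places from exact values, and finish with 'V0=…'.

(0,0): Delta=-0.4533 Bond=32.5694
(1,0): Delta=-0.9600 Bond=61.3281
(1,1): Delta=-0.2604 Bond=20.1441
(2,0): Delta=-1.0000 Bond=65.6442
(2,1): Delta=-0.9448 Bond=62.8497
(2,2): Delta=0.0000 Bond=0.0000
V0=4.0138

Under the risk-neutral measure, an up-move has probability p* = (R−d)/(u−d) = 0.6667 and values discount at R = 1.04.
Terminal payoffs: V(3,0)=28.1985, V(3,1)=15.6179, V(3,2)=0.0000, V(3,3)=0.0000
(2,0): S=46.5948. Δ = (V_up−V_dn)/(S_up−S_dn) = (15.6179−28.1985)/(52.6521−40.0715) = -1.0000. V = [p*·15.6179 + (1−p*)·28.1985]/1.04 = 19.0494. B = V − Δ·S = 65.6442.
(2,1): S=61.2234. Δ = (V_up−V_dn)/(S_up−S_dn) = (0.0000−15.6179)/(69.1824−52.6521) = -0.9448. V = [p*·0.0000 + (1−p*)·15.6179]/1.04 = 5.0057. B = V − Δ·S = 62.8497.
(2,2): S=80.4447. Δ = (V_up−V_dn)/(S_up−S_dn) = (0.0000−0.0000)/(90.9025−69.1824) = 0.0000. V = [p*·0.0000 + (1−p*)·0.0000]/1.04 = 0.0000. B = V − Δ·S = 0.0000.
(1,0): S=54.1800. Δ = (V_up−V_dn)/(S_up−S_dn) = (5.0057−19.0494)/(61.2234−46.5948) = -0.9600. V = [p*·5.0057 + (1−p*)·19.0494]/1.04 = 9.3144. B = V − Δ·S = 61.3281.
(1,1): S=71.1900. Δ = (V_up−V_dn)/(S_up−S_dn) = (0.0000−5.0057)/(80.4447−61.2234) = -0.2604. V = [p*·0.0000 + (1−p*)·5.0057]/1.04 = 1.6044. B = V − Δ·S = 20.1441.
(0,0): S=63.0000. Δ = (V_up−V_dn)/(S_up−S_dn) = (1.6044−9.3144)/(71.1900−54.1800) = -0.4533. V = [p*·1.6044 + (1−p*)·9.3144]/1.04 = 4.0138. B = V − Δ·S = 32.5694.
Self-financing check: at every node Δ·S+B equals the discounted successor values.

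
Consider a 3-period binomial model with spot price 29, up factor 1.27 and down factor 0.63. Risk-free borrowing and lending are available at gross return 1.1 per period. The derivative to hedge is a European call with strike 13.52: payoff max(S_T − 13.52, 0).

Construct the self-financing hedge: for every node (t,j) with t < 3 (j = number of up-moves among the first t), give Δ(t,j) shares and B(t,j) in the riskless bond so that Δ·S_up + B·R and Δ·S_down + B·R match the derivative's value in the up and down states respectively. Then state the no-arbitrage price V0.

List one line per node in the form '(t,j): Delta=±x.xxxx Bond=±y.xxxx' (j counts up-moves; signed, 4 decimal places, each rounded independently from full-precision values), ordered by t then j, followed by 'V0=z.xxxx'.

(0,0): Delta=0.9803 Bond=-9.4984
(1,0): Delta=0.8705 Bond=-8.4428
(1,1): Delta=1.0000 Bond=-11.1736
(2,0): Delta=0.1490 Bond=-0.9824
(2,1): Delta=1.0000 Bond=-12.2909
(2,2): Delta=1.0000 Bond=-12.2909
V0=18.9305

Risk-neutral probability p* = (R−d)/(u−d) = (1.1−0.63)/(1.27−0.63) = 0.7344.
Terminal payoffs: V(3,0)=0.0000, V(3,1)=1.0978, V(3,2)=15.9477, V(3,3)=45.8831
(2,0): S=11.5101. Δ = (V_up−V_dn)/(S_up−S_dn) = (1.0978−0.0000)/(14.6178−7.2514) = 0.1490. V = [p*·1.0978 + (1−p*)·0.0000]/1.1 = 0.7329. B = V − Δ·S = -0.9824.
(2,1): S=23.2029. Δ = (V_up−V_dn)/(S_up−S_dn) = (15.9477−1.0978)/(29.4677−14.6178) = 1.0000. V = [p*·15.9477 + (1−p*)·1.0978]/1.1 = 10.9120. B = V − Δ·S = -12.2909.
(2,2): S=46.7741. Δ = (V_up−V_dn)/(S_up−S_dn) = (45.8831−15.9477)/(59.4031−29.4677) = 1.0000. V = [p*·45.8831 + (1−p*)·15.9477]/1.1 = 34.4832. B = V − Δ·S = -12.2909.
(1,0): S=18.2700. Δ = (V_up−V_dn)/(S_up−S_dn) = (10.9120−0.7329)/(23.2029−11.5101) = 0.8705. V = [p*·10.9120 + (1−p*)·0.7329]/1.1 = 7.4620. B = V − Δ·S = -8.4428.
(1,1): S=36.8300. Δ = (V_up−V_dn)/(S_up−S_dn) = (34.4832−10.9120)/(46.7741−23.2029) = 1.0000. V = [p*·34.4832 + (1−p*)·10.9120]/1.1 = 25.6564. B = V − Δ·S = -11.1736.
(0,0): S=29.0000. Δ = (V_up−V_dn)/(S_up−S_dn) = (25.6564−7.4620)/(36.8300−18.2700) = 0.9803. V = [p*·25.6564 + (1−p*)·7.4620]/1.1 = 18.9305. B = V − Δ·S = -9.4984.
Root portfolio cost Δ·29+B reproduces V0=18.9305.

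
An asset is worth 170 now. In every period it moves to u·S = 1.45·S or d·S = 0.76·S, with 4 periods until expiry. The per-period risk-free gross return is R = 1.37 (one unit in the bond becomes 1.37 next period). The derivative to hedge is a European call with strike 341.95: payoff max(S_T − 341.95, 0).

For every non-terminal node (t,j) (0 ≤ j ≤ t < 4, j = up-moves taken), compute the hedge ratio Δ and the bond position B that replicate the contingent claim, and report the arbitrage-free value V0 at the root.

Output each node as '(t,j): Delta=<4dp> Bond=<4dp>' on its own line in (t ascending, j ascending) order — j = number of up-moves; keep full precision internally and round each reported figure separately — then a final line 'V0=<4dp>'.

(0,0): Delta=0.8660 Bond=-71.4832
(1,0): Delta=0.2426 Bond=-17.3861
(1,1): Delta=0.9088 Bond=-108.4954
(2,0): Delta=0.0000 Bond=0.0000
(2,1): Delta=0.2592 Bond=-26.9428
(2,2): Delta=0.9535 Bond=-164.5989
(3,0): Delta=0.0000 Bond=0.0000
(3,1): Delta=0.0000 Bond=0.0000
(3,2): Delta=0.2771 Bond=-41.7524
(3,3): Delta=1.0000 Bond=-249.5985
V0=75.7361

The replicating-portfolio and risk-neutral prices coincide; use p* = (1.37−0.76)/(1.45−0.76) = 0.8841 for the latter.
Payoff layer (t=4): V(4,0)=0.0000, V(4,1)=0.0000, V(4,2)=0.0000, V(4,3)=51.9324, V(4,4)=409.5361
  t=3,j=0: stock 74.6259 → up 108.2076 (V=0.0000), down 56.7157 (V=0.0000). Price 0.0000; hedge Δ=0.0000, bond B=0.0000.
  t=3,j=1: stock 142.3784 → up 206.4487 (V=0.0000), down 108.2076 (V=0.0000). Price 0.0000; hedge Δ=0.0000, bond B=0.0000.
  t=3,j=2: stock 271.6430 → up 393.8824 (V=51.9324), down 206.4487 (V=0.0000). Price 33.5118; hedge Δ=0.2771, bond B=-41.7524.
  t=3,j=3: stock 518.2663 → up 751.4861 (V=409.5361), down 393.8824 (V=51.9324). Price 268.6677; hedge Δ=1.0000, bond B=-249.5985.
  t=2,j=0: stock 98.1920 → up 142.3784 (V=0.0000), down 74.6259 (V=0.0000). Price 0.0000; hedge Δ=0.0000, bond B=0.0000.
  t=2,j=1: stock 187.3400 → up 271.6430 (V=33.5118), down 142.3784 (V=0.0000). Price 21.6251; hedge Δ=0.2592, bond B=-26.9428.
  t=2,j=2: stock 357.4250 → up 518.2663 (V=268.6677), down 271.6430 (V=33.5118). Price 176.2068; hedge Δ=0.9535, bond B=-164.5989.
  t=1,j=0: stock 129.2000 → up 187.3400 (V=21.6251), down 98.1920 (V=0.0000). Price 13.9546; hedge Δ=0.2426, bond B=-17.3861.
  t=1,j=1: stock 246.5000 → up 357.4250 (V=176.2068), down 187.3400 (V=21.6251). Price 115.5359; hedge Δ=0.9088, bond B=-108.4954.
  t=0,j=0: stock 170.0000 → up 246.5000 (V=115.5359), down 129.2000 (V=13.9546). Price 75.7361; hedge Δ=0.8660, bond B=-71.4832.
Self-financing check: at every node Δ·S+B equals the discounted successor values.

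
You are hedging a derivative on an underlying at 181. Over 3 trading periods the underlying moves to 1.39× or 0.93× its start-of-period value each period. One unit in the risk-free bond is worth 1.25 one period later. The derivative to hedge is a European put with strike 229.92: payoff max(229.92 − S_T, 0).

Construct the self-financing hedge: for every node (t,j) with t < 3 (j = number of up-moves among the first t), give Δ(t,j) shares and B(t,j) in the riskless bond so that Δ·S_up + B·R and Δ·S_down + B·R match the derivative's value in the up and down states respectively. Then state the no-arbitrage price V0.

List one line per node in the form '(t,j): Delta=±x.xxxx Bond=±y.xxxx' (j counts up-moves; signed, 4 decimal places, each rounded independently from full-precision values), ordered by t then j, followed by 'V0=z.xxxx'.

(0,0): Delta=-0.0914 Bond=18.9750
(1,0): Delta=-0.3150 Bond=61.3586
(1,1): Delta=-0.0259 Bond=7.2512
(2,0): Delta=-1.0000 Bond=183.9360
(2,1): Delta=-0.1145 Bond=29.7818
(2,2): Delta=0.0000 Bond=0.0000
V0=2.4366

Since d<R<u, set p* = (R−d)/(u−d) = 0.6957; price each node as the discounted p*-expectation of its children.
At expiry t=3: V(3,0)=84.3314, V(3,1)=12.3198, V(3,2)=0.0000, V(3,3)=0.0000
Node (2,0) S=156.5469: V=(p*·12.3198+(1−p*)·84.3314)/1.25=27.3891; Δ=(12.3198−84.3314)/(217.6002−145.5886)=-1.0000; B=V−Δ·S=183.9360
Node (2,1) S=233.9787: V=(p*·0.0000+(1−p*)·12.3198)/1.25=2.9996; Δ=(0.0000−12.3198)/(325.2304−217.6002)=-0.1145; B=V−Δ·S=29.7818
Node (2,2) S=349.7101: V=(p*·0.0000+(1−p*)·0.0000)/1.25=0.0000; Δ=(0.0000−0.0000)/(486.0970−325.2304)=0.0000; B=V−Δ·S=0.0000
Node (1,0) S=168.3300: V=(p*·2.9996+(1−p*)·27.3891)/1.25=8.3380; Δ=(2.9996−27.3891)/(233.9787−156.5469)=-0.3150; B=V−Δ·S=61.3586
Node (1,1) S=251.5900: V=(p*·0.0000+(1−p*)·2.9996)/1.25=0.7303; Δ=(0.0000−2.9996)/(349.7101−233.9787)=-0.0259; B=V−Δ·S=7.2512
Node (0,0) S=181.0000: V=(p*·0.7303+(1−p*)·8.3380)/1.25=2.4366; Δ=(0.7303−8.3380)/(251.5900−168.3300)=-0.0914; B=V−Δ·S=18.9750
Root portfolio cost Δ·181+B reproduces V0=2.4366.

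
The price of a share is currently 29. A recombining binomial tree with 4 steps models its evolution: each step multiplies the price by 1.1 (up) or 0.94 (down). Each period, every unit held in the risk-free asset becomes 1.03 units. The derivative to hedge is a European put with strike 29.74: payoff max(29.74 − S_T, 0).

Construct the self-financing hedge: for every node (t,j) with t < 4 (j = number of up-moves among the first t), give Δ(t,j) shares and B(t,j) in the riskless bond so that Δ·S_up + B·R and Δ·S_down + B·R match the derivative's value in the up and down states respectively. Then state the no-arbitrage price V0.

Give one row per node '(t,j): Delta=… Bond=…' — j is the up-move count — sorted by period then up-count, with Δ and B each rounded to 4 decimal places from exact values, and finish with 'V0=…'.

(0,0): Delta=-0.2703 Bond=8.6138
(1,0): Delta=-0.5045 Bond=15.2560
(1,1): Delta=-0.1147 Bond=3.9070
(2,0): Delta=-0.8314 Bond=24.0907
(2,1): Delta=-0.2872 Bond=9.1983
(2,2): Delta=0.0000 Bond=0.0000
(3,0): Delta=-1.0000 Bond=28.8738
(3,1): Delta=-0.7194 Bond=21.6554
(3,2): Delta=0.0000 Bond=0.0000
(3,3): Delta=0.0000 Bond=0.0000
V0=0.7742

Since d<R<u, set p* = (R−d)/(u−d) = 0.5625; price each node as the discounted p*-expectation of its children.
Terminal payoffs: V(4,0)=7.0983, V(4,1)=3.2444, V(4,2)=0.0000, V(4,3)=0.0000, V(4,4)=0.0000
  t=3,j=0: stock 24.0869 → up 26.4956 (V=3.2444), down 22.6417 (V=7.0983). Price 4.7869; hedge Δ=-1.0000, bond B=28.8738.
  t=3,j=1: stock 28.1868 → up 31.0055 (V=0.0000), down 26.4956 (V=3.2444). Price 1.3781; hedge Δ=-0.7194, bond B=21.6554.
  t=3,j=2: stock 32.9846 → up 36.2831 (V=0.0000), down 31.0055 (V=0.0000). Price 0.0000; hedge Δ=0.0000, bond B=0.0000.
  t=3,j=3: stock 38.5990 → up 42.4589 (V=0.0000), down 36.2831 (V=0.0000). Price 0.0000; hedge Δ=0.0000, bond B=0.0000.
  t=2,j=0: stock 25.6244 → up 28.1868 (V=1.3781), down 24.0869 (V=4.7869). Price 2.7858; hedge Δ=-0.8314, bond B=24.0907.
  t=2,j=1: stock 29.9860 → up 32.9846 (V=0.0000), down 28.1868 (V=1.3781). Price 0.5853; hedge Δ=-0.2872, bond B=9.1983.
  t=2,j=2: stock 35.0900 → up 38.5990 (V=0.0000), down 32.9846 (V=0.0000). Price 0.0000; hedge Δ=0.0000, bond B=0.0000.
  t=1,j=0: stock 27.2600 → up 29.9860 (V=0.5853), down 25.6244 (V=2.7858). Price 1.5030; hedge Δ=-0.5045, bond B=15.2560.
  t=1,j=1: stock 31.9000 → up 35.0900 (V=0.0000), down 29.9860 (V=0.5853). Price 0.2486; hedge Δ=-0.1147, bond B=3.9070.
  t=0,j=0: stock 29.0000 → up 31.9000 (V=0.2486), down 27.2600 (V=1.5030). Price 0.7742; hedge Δ=-0.2703, bond B=8.6138.
Check: Δ(0,0)·S0 + B(0,0) = 0.7742 = V0.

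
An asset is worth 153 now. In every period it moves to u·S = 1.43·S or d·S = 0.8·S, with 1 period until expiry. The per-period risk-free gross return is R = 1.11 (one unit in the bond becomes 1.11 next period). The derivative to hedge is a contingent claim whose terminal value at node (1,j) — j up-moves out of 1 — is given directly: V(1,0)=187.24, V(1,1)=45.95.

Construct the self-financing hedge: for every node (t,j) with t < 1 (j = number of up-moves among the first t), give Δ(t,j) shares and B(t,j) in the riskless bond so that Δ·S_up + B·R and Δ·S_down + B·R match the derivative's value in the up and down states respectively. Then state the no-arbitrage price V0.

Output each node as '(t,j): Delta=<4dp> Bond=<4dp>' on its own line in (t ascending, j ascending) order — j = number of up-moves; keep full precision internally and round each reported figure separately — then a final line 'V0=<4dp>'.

Since d<R<u, set p* = (R−d)/(u−d) = 0.4921; price each node as the discounted p*-expectation of its children.
Terminal payoffs: V(1,0)=187.2400, V(1,1)=45.9500
  t=0,j=0: stock 153.0000 → up 218.7900 (V=45.9500), down 122.4000 (V=187.2400). Price 106.0508; hedge Δ=-1.4658, bond B=330.3206.
Self-financing check: at every node Δ·S+B equals the discounted successor values.

(0,0): Delta=-1.4658 Bond=330.3206
V0=106.0508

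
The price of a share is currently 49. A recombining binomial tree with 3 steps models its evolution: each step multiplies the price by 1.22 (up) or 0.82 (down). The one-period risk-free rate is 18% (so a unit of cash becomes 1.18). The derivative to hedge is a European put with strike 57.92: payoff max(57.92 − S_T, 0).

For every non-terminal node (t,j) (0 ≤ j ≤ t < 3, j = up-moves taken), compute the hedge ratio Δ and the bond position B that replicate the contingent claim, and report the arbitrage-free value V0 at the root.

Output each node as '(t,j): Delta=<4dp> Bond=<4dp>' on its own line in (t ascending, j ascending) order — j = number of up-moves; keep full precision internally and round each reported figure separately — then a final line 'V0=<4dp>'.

(0,0): Delta=-0.1217 Bond=6.2748
(1,0): Delta=-0.9106 Bond=39.1010
(1,1): Delta=-0.0628 Bond=3.8824
(2,0): Delta=-1.0000 Bond=49.0847
(2,1): Delta=-0.9039 Bond=45.8118
(2,2): Delta=0.0000 Bond=0.0000
V0=0.3101

No-arbitrage ⇒ martingale measure with p* = (R−d)/(u−d) = 0.9000.
Terminal values V(3,·): V(3,0)=30.9030, V(3,1)=17.7239, V(3,2)=0.0000, V(3,3)=0.0000
(2,0): S=32.9476. Δ = (V_up−V_dn)/(S_up−S_dn) = (17.7239−30.9030)/(40.1961−27.0170) = -1.0000. V = [p*·17.7239 + (1−p*)·30.9030]/1.18 = 16.1371. B = V − Δ·S = 49.0847.
(2,1): S=49.0196. Δ = (V_up−V_dn)/(S_up−S_dn) = (0.0000−17.7239)/(59.8039−40.1961) = -0.9039. V = [p*·0.0000 + (1−p*)·17.7239]/1.18 = 1.5020. B = V − Δ·S = 45.8118.
(2,2): S=72.9316. Δ = (V_up−V_dn)/(S_up−S_dn) = (0.0000−0.0000)/(88.9766−59.8039) = 0.0000. V = [p*·0.0000 + (1−p*)·0.0000]/1.18 = 0.0000. B = V − Δ·S = 0.0000.
(1,0): S=40.1800. Δ = (V_up−V_dn)/(S_up−S_dn) = (1.5020−16.1371)/(49.0196−32.9476) = -0.9106. V = [p*·1.5020 + (1−p*)·16.1371]/1.18 = 2.5132. B = V − Δ·S = 39.1010.
(1,1): S=59.7800. Δ = (V_up−V_dn)/(S_up−S_dn) = (0.0000−1.5020)/(72.9316−49.0196) = -0.0628. V = [p*·0.0000 + (1−p*)·1.5020]/1.18 = 0.1273. B = V − Δ·S = 3.8824.
(0,0): S=49.0000. Δ = (V_up−V_dn)/(S_up−S_dn) = (0.1273−2.5132)/(59.7800−40.1800) = -0.1217. V = [p*·0.1273 + (1−p*)·2.5132]/1.18 = 0.3101. B = V − Δ·S = 6.2748.
Self-financing check: at every node Δ·S+B equals the discounted successor values.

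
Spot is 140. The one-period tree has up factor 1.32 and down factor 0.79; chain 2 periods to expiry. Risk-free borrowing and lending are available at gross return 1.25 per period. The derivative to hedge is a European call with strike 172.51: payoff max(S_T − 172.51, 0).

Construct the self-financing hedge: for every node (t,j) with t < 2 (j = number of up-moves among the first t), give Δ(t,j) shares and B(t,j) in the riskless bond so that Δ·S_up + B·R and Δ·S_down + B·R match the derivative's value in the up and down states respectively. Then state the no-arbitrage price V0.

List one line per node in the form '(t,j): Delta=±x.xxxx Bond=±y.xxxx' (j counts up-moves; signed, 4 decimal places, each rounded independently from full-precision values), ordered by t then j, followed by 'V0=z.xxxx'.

(0,0): Delta=0.6684 Bond=-59.1384
(1,0): Delta=0.0000 Bond=0.0000
(1,1): Delta=0.7293 Bond=-85.1721
V0=34.4350

Since d<R<u, set p* = (R−d)/(u−d) = 0.8679; price each node as the discounted p*-expectation of its children.
Terminal payoffs: V(2,0)=0.0000, V(2,1)=0.0000, V(2,2)=71.4260
(1,0): S=110.6000. Δ = (V_up−V_dn)/(S_up−S_dn) = (0.0000−0.0000)/(145.9920−87.3740) = 0.0000. V = [p*·0.0000 + (1−p*)·0.0000]/1.25 = 0.0000. B = V − Δ·S = 0.0000.
(1,1): S=184.8000. Δ = (V_up−V_dn)/(S_up−S_dn) = (71.4260−0.0000)/(243.9360−145.9920) = 0.7293. V = [p*·71.4260 + (1−p*)·0.0000]/1.25 = 49.5939. B = V − Δ·S = -85.1721.
(0,0): S=140.0000. Δ = (V_up−V_dn)/(S_up−S_dn) = (49.5939−0.0000)/(184.8000−110.6000) = 0.6684. V = [p*·49.5939 + (1−p*)·0.0000]/1.25 = 34.4350. B = V − Δ·S = -59.1384.
The time-0 hedge costs 34.4350, which is the no-arbitrage price.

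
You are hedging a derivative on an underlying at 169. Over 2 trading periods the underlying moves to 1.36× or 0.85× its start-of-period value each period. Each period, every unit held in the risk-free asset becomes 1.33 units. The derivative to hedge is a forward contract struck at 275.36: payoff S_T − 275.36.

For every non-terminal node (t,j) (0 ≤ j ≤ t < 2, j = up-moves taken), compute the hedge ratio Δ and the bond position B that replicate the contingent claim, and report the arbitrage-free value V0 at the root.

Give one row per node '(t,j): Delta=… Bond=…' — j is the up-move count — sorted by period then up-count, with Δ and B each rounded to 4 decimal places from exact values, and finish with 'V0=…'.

Under the risk-neutral measure, an up-move has probability p* = (R−d)/(u−d) = 0.9412 and values discount at R = 1.33.
Payoff layer (t=2): V(2,0)=-153.2575, V(2,1)=-79.9960, V(2,2)=37.2224
(1,0): S=143.6500. Δ = (V_up−V_dn)/(S_up−S_dn) = (-79.9960−-153.2575)/(195.3640−122.1025) = 1.0000. V = [p*·-79.9960 + (1−p*)·-153.2575]/1.33 = -63.3876. B = V − Δ·S = -207.0376.
(1,1): S=229.8400. Δ = (V_up−V_dn)/(S_up−S_dn) = (37.2224−-79.9960)/(312.5824−195.3640) = 1.0000. V = [p*·37.2224 + (1−p*)·-79.9960]/1.33 = 22.8024. B = V − Δ·S = -207.0376.
(0,0): S=169.0000. Δ = (V_up−V_dn)/(S_up−S_dn) = (22.8024−-63.3876)/(229.8400−143.6500) = 1.0000. V = [p*·22.8024 + (1−p*)·-63.3876]/1.33 = 13.3326. B = V − Δ·S = -155.6674.
Root portfolio cost Δ·169+B reproduces V0=13.3326.

(0,0): Delta=1.0000 Bond=-155.6674
(1,0): Delta=1.0000 Bond=-207.0376
(1,1): Delta=1.0000 Bond=-207.0376
V0=13.3326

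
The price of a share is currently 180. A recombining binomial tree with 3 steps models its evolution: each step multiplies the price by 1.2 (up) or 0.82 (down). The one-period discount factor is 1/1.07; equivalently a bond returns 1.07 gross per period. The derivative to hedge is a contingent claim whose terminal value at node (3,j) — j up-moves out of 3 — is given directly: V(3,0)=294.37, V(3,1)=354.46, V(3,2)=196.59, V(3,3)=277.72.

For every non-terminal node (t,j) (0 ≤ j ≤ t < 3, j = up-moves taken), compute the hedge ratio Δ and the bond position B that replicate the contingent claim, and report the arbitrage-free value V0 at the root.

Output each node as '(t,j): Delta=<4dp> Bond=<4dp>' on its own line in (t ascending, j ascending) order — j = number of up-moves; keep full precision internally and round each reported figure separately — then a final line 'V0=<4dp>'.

(0,0): Delta=-0.3692 Bond=278.7607
(1,0): Delta=-1.3881 Bond=448.6556
(1,1): Delta=-0.0072 Bond=220.0755
(2,0): Delta=1.3065 Bond=153.9272
(2,1): Delta=-2.3456 Bond=649.6513
(2,2): Delta=0.8237 Bond=20.1121
V0=212.2977

Under the risk-neutral measure, an up-move has probability p* = (R−d)/(u−d) = 0.6579 and values discount at R = 1.07.
Payoff layer (t=3): V(3,0)=294.3700, V(3,1)=354.4600, V(3,2)=196.5900, V(3,3)=277.7200
(2,0): S=121.0320. Δ = (V_up−V_dn)/(S_up−S_dn) = (354.4600−294.3700)/(145.2384−99.2462) = 1.3065. V = [p*·354.4600 + (1−p*)·294.3700]/1.07 = 312.0588. B = V − Δ·S = 153.9272.
(2,1): S=177.1200. Δ = (V_up−V_dn)/(S_up−S_dn) = (196.5900−354.4600)/(212.5440−145.2384) = -2.3456. V = [p*·196.5900 + (1−p*)·354.4600]/1.07 = 234.2039. B = V − Δ·S = 649.6513.
(2,2): S=259.2000. Δ = (V_up−V_dn)/(S_up−S_dn) = (277.7200−196.5900)/(311.0400−212.5440) = 0.8237. V = [p*·277.7200 + (1−p*)·196.5900]/1.07 = 233.6121. B = V − Δ·S = 20.1121.
(1,0): S=147.6000. Δ = (V_up−V_dn)/(S_up−S_dn) = (234.2039−312.0588)/(177.1200−121.0320) = -1.3881. V = [p*·234.2039 + (1−p*)·312.0588]/1.07 = 243.7743. B = V − Δ·S = 448.6556.
(1,1): S=216.0000. Δ = (V_up−V_dn)/(S_up−S_dn) = (233.6121−234.2039)/(259.2000−177.1200) = -0.0072. V = [p*·233.6121 + (1−p*)·234.2039]/1.07 = 218.5183. B = V − Δ·S = 220.0755.
(0,0): S=180.0000. Δ = (V_up−V_dn)/(S_up−S_dn) = (218.5183−243.7743)/(216.0000−147.6000) = -0.3692. V = [p*·218.5183 + (1−p*)·243.7743]/1.07 = 212.2977. B = V − Δ·S = 278.7607.
Each (Δ,B) replicates both successor values, so the strategy is self-financing and V0 is arbitrage-free.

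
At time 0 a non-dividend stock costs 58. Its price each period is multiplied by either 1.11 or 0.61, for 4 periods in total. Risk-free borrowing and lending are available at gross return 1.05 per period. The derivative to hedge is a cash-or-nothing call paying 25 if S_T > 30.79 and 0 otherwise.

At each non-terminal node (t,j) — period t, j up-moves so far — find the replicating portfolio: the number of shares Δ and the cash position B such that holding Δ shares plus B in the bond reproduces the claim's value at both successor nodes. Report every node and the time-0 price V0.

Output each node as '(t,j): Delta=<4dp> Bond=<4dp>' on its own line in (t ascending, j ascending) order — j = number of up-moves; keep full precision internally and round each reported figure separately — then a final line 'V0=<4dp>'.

Since d<R<u, set p* = (R−d)/(u−d) = 0.8800; price each node as the discounted p*-expectation of its children.
Terminal values V(4,·): V(4,0)=0.0000, V(4,1)=0.0000, V(4,2)=0.0000, V(4,3)=25.0000, V(4,4)=25.0000
Node (3,0) S=13.1649: V=(p*·0.0000+(1−p*)·0.0000)/1.05=0.0000; Δ=(0.0000−0.0000)/(14.6130−8.0306)=0.0000; B=V−Δ·S=0.0000
Node (3,1) S=23.9558: V=(p*·0.0000+(1−p*)·0.0000)/1.05=0.0000; Δ=(0.0000−0.0000)/(26.5909−14.6130)=0.0000; B=V−Δ·S=0.0000
Node (3,2) S=43.5917: V=(p*·25.0000+(1−p*)·0.0000)/1.05=20.9524; Δ=(25.0000−0.0000)/(48.3868−26.5909)=1.1470; B=V−Δ·S=-29.0476
Node (3,3) S=79.3226: V=(p*·25.0000+(1−p*)·25.0000)/1.05=23.8095; Δ=(25.0000−25.0000)/(88.0481−48.3868)=0.0000; B=V−Δ·S=23.8095
Node (2,0) S=21.5818: V=(p*·0.0000+(1−p*)·0.0000)/1.05=0.0000; Δ=(0.0000−0.0000)/(23.9558−13.1649)=0.0000; B=V−Δ·S=0.0000
Node (2,1) S=39.2718: V=(p*·20.9524+(1−p*)·0.0000)/1.05=17.5601; Δ=(20.9524−0.0000)/(43.5917−23.9558)=1.0670; B=V−Δ·S=-24.3447
Node (2,2) S=71.4618: V=(p*·23.8095+(1−p*)·20.9524)/1.05=22.3492; Δ=(23.8095−20.9524)/(79.3226−43.5917)=0.0800; B=V−Δ·S=16.6349
Node (1,0) S=35.3800: V=(p*·17.5601+(1−p*)·0.0000)/1.05=14.7170; Δ=(17.5601−0.0000)/(39.2718−21.5818)=0.9927; B=V−Δ·S=-20.4032
Node (1,1) S=64.3800: V=(p*·22.3492+(1−p*)·17.5601)/1.05=20.7376; Δ=(22.3492−17.5601)/(71.4618−39.2718)=0.1488; B=V−Δ·S=11.1594
Node (0,0) S=58.0000: V=(p*·20.7376+(1−p*)·14.7170)/1.05=19.0621; Δ=(20.7376−14.7170)/(64.3800−35.3800)=0.2076; B=V−Δ·S=7.0209
Each (Δ,B) replicates both successor values, so the strategy is self-financing and V0 is arbitrage-free.

(0,0): Delta=0.2076 Bond=7.0209
(1,0): Delta=0.9927 Bond=-20.4032
(1,1): Delta=0.1488 Bond=11.1594
(2,0): Delta=0.0000 Bond=0.0000
(2,1): Delta=1.0670 Bond=-24.3447
(2,2): Delta=0.0800 Bond=16.6349
(3,0): Delta=0.0000 Bond=0.0000
(3,1): Delta=0.0000 Bond=0.0000
(3,2): Delta=1.1470 Bond=-29.0476
(3,3): Delta=0.0000 Bond=23.8095
V0=19.0621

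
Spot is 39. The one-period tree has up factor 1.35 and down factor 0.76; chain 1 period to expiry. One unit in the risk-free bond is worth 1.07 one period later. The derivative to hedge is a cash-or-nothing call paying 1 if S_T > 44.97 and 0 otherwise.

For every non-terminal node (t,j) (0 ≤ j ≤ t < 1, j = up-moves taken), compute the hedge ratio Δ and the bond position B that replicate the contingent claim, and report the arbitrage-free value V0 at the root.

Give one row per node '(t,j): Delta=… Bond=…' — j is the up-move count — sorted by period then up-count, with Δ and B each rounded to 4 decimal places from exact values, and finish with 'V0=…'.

Since d<R<u, set p* = (R−d)/(u−d) = 0.5254; price each node as the discounted p*-expectation of its children.
Payoff layer (t=1): V(1,0)=0.0000, V(1,1)=1.0000
  t=0,j=0: stock 39.0000 → up 52.6500 (V=1.0000), down 29.6400 (V=0.0000). Price 0.4911; hedge Δ=0.0435, bond B=-1.2039.
Each (Δ,B) replicates both successor values, so the strategy is self-financing and V0 is arbitrage-free.

(0,0): Delta=0.0435 Bond=-1.2039
V0=0.4911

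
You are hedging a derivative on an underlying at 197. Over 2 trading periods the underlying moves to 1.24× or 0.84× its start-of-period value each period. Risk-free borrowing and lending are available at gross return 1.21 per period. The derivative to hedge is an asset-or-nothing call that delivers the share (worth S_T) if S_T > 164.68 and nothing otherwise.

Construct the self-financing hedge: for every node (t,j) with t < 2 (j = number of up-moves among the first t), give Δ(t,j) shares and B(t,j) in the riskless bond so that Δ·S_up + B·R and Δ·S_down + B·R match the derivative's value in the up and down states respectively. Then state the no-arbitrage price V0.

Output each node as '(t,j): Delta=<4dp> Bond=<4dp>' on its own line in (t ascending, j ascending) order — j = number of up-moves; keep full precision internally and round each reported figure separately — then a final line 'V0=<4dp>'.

(0,0): Delta=1.1093 Bond=-22.0738
(1,0): Delta=3.1000 Bond=-356.1239
(1,1): Delta=1.0000 Bond=0.0000
V0=196.4660

No-arbitrage ⇒ martingale measure with p* = (R−d)/(u−d) = 0.9250.
Payoff layer (t=2): V(2,0)=0.0000, V(2,1)=205.1952, V(2,2)=302.9072
  t=1,j=0: stock 165.4800 → up 205.1952 (V=205.1952), down 139.0032 (V=0.0000). Price 156.8641; hedge Δ=3.1000, bond B=-356.1239.
  t=1,j=1: stock 244.2800 → up 302.9072 (V=302.9072), down 205.1952 (V=205.1952). Price 244.2800; hedge Δ=1.0000, bond B=0.0000.
  t=0,j=0: stock 197.0000 → up 244.2800 (V=244.2800), down 165.4800 (V=156.8641). Price 196.4660; hedge Δ=1.1093, bond B=-22.0738.
The time-0 hedge costs 196.4660, which is the no-arbitrage price.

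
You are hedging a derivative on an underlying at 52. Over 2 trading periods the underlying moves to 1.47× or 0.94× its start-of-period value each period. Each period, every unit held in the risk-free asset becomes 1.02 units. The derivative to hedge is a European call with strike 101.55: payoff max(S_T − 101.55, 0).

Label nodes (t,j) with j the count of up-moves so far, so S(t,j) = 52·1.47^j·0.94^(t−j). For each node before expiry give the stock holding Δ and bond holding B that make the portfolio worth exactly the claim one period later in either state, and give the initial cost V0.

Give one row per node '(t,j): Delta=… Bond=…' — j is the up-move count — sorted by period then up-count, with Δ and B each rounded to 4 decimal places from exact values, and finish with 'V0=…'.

Since d<R<u, set p* = (R−d)/(u−d) = 0.1509; price each node as the discounted p*-expectation of its children.
Terminal payoffs: V(2,0)=0.0000, V(2,1)=0.0000, V(2,2)=10.8168
Node (1,0) S=48.8800: V=(p*·0.0000+(1−p*)·0.0000)/1.02=0.0000; Δ=(0.0000−0.0000)/(71.8536−45.9472)=0.0000; B=V−Δ·S=0.0000
Node (1,1) S=76.4400: V=(p*·10.8168+(1−p*)·0.0000)/1.02=1.6007; Δ=(10.8168−0.0000)/(112.3668−71.8536)=0.2670; B=V−Δ·S=-18.8083
Node (0,0) S=52.0000: V=(p*·1.6007+(1−p*)·0.0000)/1.02=0.2369; Δ=(1.6007−0.0000)/(76.4400−48.8800)=0.0581; B=V−Δ·S=-2.7833
The time-0 hedge costs 0.2369, which is the no-arbitrage price.

(0,0): Delta=0.0581 Bond=-2.7833
(1,0): Delta=0.0000 Bond=0.0000
(1,1): Delta=0.2670 Bond=-18.8083
V0=0.2369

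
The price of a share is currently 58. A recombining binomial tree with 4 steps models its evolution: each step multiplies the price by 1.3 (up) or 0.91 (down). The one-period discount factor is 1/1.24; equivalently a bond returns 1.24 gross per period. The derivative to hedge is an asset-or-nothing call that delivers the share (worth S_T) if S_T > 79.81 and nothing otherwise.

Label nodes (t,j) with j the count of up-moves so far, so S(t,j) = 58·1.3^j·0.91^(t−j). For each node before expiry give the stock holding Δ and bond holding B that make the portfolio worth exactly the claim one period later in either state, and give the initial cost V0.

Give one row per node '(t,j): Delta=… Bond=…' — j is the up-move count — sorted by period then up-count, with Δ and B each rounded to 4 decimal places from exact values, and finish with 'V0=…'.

(0,0): Delta=1.0777 Bond=-4.8132
(1,0): Delta=1.4546 Bond=-25.8628
(1,1): Delta=1.0297 Bond=-2.3512
(2,0): Delta=2.9570 Bond=-104.2270
(2,1): Delta=1.2634 Bond=-18.9504
(2,2): Delta=1.0000 Bond=0.0000
(3,0): Delta=0.0000 Bond=0.0000
(3,1): Delta=3.3333 Bond=-152.7399
(3,2): Delta=1.0000 Bond=0.0000
(3,3): Delta=1.0000 Bond=0.0000
V0=57.6944

The replicating-portfolio and risk-neutral prices coincide; use p* = (1.24−0.91)/(1.3−0.91) = 0.8462 for the latter.
Terminal payoffs: V(4,0)=0.0000, V(4,1)=0.0000, V(4,2)=81.1704, V(4,3)=115.9577, V(4,4)=165.6538
Node (3,0) S=43.7071: V=(p*·0.0000+(1−p*)·0.0000)/1.24=0.0000; Δ=(0.0000−0.0000)/(56.8193−39.7735)=0.0000; B=V−Δ·S=0.0000
Node (3,1) S=62.4387: V=(p*·81.1704+(1−p*)·0.0000)/1.24=55.3892; Δ=(81.1704−0.0000)/(81.1704−56.8193)=3.3333; B=V−Δ·S=-152.7399
Node (3,2) S=89.1982: V=(p*·115.9577+(1−p*)·81.1704)/1.24=89.1982; Δ=(115.9577−81.1704)/(115.9577−81.1704)=1.0000; B=V−Δ·S=0.0000
Node (3,3) S=127.4260: V=(p*·165.6538+(1−p*)·115.9577)/1.24=127.4260; Δ=(165.6538−115.9577)/(165.6538−115.9577)=1.0000; B=V−Δ·S=0.0000
Node (2,0) S=48.0298: V=(p*·55.3892+(1−p*)·0.0000)/1.24=37.7966; Δ=(55.3892−0.0000)/(62.4387−43.7071)=2.9570; B=V−Δ·S=-104.2270
Node (2,1) S=68.6140: V=(p*·89.1982+(1−p*)·55.3892)/1.24=67.7394; Δ=(89.1982−55.3892)/(89.1982−62.4387)=1.2634; B=V−Δ·S=-18.9504
Node (2,2) S=98.0200: V=(p*·127.4260+(1−p*)·89.1982)/1.24=98.0200; Δ=(127.4260−89.1982)/(127.4260−89.1982)=1.0000; B=V−Δ·S=0.0000
Node (1,0) S=52.7800: V=(p*·67.7394+(1−p*)·37.7966)/1.24=50.9135; Δ=(67.7394−37.7966)/(68.6140−48.0298)=1.4546; B=V−Δ·S=-25.8628
Node (1,1) S=75.4000: V=(p*·98.0200+(1−p*)·67.7394)/1.24=75.2915; Δ=(98.0200−67.7394)/(98.0200−68.6140)=1.0297; B=V−Δ·S=-2.3512
Node (0,0) S=58.0000: V=(p*·75.2915+(1−p*)·50.9135)/1.24=57.6944; Δ=(75.2915−50.9135)/(75.4000−52.7800)=1.0777; B=V−Δ·S=-4.8132
Root portfolio cost Δ·58+B reproduces V0=57.6944.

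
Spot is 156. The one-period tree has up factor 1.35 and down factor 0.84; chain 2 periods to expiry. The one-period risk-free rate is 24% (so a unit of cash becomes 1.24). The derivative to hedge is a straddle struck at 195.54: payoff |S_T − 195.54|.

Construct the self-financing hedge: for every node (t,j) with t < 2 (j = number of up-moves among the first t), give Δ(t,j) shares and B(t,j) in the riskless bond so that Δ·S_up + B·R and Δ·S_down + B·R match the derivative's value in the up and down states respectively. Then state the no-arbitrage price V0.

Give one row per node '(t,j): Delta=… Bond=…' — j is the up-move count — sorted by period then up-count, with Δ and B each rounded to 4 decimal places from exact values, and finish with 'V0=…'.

(0,0): Delta=0.4115 Bond=-21.9876
(1,0): Delta=-1.0000 Bond=157.6935
(1,1): Delta=0.6530 Bond=-78.1281
V0=42.2007

Since d<R<u, set p* = (R−d)/(u−d) = 0.7843; price each node as the discounted p*-expectation of its children.
At expiry t=2: V(2,0)=85.4664, V(2,1)=18.6360, V(2,2)=88.7700
(1,0): S=131.0400. Δ = (V_up−V_dn)/(S_up−S_dn) = (18.6360−85.4664)/(176.9040−110.0736) = -1.0000. V = [p*·18.6360 + (1−p*)·85.4664]/1.24 = 26.6535. B = V − Δ·S = 157.6935.
(1,1): S=210.6000. Δ = (V_up−V_dn)/(S_up−S_dn) = (88.7700−18.6360)/(284.3100−176.9040) = 0.6530. V = [p*·88.7700 + (1−p*)·18.6360]/1.24 = 59.3896. B = V − Δ·S = -78.1281.
(0,0): S=156.0000. Δ = (V_up−V_dn)/(S_up−S_dn) = (59.3896−26.6535)/(210.6000−131.0400) = 0.4115. V = [p*·59.3896 + (1−p*)·26.6535]/1.24 = 42.2007. B = V − Δ·S = -21.9876.
Root portfolio cost Δ·156+B reproduces V0=42.2007.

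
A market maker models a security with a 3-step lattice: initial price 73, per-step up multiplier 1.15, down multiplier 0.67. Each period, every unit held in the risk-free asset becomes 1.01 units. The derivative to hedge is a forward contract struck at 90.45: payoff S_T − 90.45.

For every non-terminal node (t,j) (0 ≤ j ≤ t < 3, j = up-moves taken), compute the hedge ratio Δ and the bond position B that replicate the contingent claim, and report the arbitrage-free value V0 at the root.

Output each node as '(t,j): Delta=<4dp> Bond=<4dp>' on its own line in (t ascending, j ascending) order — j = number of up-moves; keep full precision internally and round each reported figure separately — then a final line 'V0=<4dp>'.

(0,0): Delta=1.0000 Bond=-87.7899
(1,0): Delta=1.0000 Bond=-88.6678
(1,1): Delta=1.0000 Bond=-88.6678
(2,0): Delta=1.0000 Bond=-89.5545
(2,1): Delta=1.0000 Bond=-89.5545
(2,2): Delta=1.0000 Bond=-89.5545
V0=-14.7899

Under the risk-neutral measure, an up-move has probability p* = (R−d)/(u−d) = 0.7083 and values discount at R = 1.01.
At expiry t=3: V(3,0)=-68.4943, V(3,1)=-52.7648, V(3,2)=-25.7665, V(3,3)=20.5739
Node (2,0) S=32.7697: V=(p*·-52.7648+(1−p*)·-68.4943)/1.01=-56.7848; Δ=(-52.7648−-68.4943)/(37.6852−21.9557)=1.0000; B=V−Δ·S=-89.5545
Node (2,1) S=56.2465: V=(p*·-25.7665+(1−p*)·-52.7648)/1.01=-33.3080; Δ=(-25.7665−-52.7648)/(64.6835−37.6852)=1.0000; B=V−Δ·S=-89.5545
Node (2,2) S=96.5425: V=(p*·20.5739+(1−p*)·-25.7665)/1.01=6.9880; Δ=(20.5739−-25.7665)/(111.0239−64.6835)=1.0000; B=V−Δ·S=-89.5545
Node (1,0) S=48.9100: V=(p*·-33.3080+(1−p*)·-56.7848)/1.01=-39.7578; Δ=(-33.3080−-56.7848)/(56.2465−32.7697)=1.0000; B=V−Δ·S=-88.6678
Node (1,1) S=83.9500: V=(p*·6.9880+(1−p*)·-33.3080)/1.01=-4.7178; Δ=(6.9880−-33.3080)/(96.5425−56.2465)=1.0000; B=V−Δ·S=-88.6678
Node (0,0) S=73.0000: V=(p*·-4.7178+(1−p*)·-39.7578)/1.01=-14.7899; Δ=(-4.7178−-39.7578)/(83.9500−48.9100)=1.0000; B=V−Δ·S=-87.7899
Root portfolio cost Δ·73+B reproduces V0=-14.7899.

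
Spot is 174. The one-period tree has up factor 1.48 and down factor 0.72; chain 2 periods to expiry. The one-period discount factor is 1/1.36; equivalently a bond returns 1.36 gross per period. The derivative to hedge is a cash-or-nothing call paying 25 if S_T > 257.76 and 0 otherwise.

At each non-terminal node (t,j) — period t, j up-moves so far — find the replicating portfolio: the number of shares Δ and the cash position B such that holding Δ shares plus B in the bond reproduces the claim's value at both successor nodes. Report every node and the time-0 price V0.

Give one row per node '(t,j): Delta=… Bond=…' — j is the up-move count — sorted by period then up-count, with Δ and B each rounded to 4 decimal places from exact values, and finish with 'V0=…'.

(0,0): Delta=0.1171 Bond=-10.7832
(1,0): Delta=0.0000 Bond=0.0000
(1,1): Delta=0.1277 Bond=-17.4149
V0=9.5851

Under the risk-neutral measure, an up-move has probability p* = (R−d)/(u−d) = 0.8421 and values discount at R = 1.36.
At expiry t=2: V(2,0)=0.0000, V(2,1)=0.0000, V(2,2)=25.0000
(1,0): S=125.2800. Δ = (V_up−V_dn)/(S_up−S_dn) = (0.0000−0.0000)/(185.4144−90.2016) = 0.0000. V = [p*·0.0000 + (1−p*)·0.0000]/1.36 = 0.0000. B = V − Δ·S = 0.0000.
(1,1): S=257.5200. Δ = (V_up−V_dn)/(S_up−S_dn) = (25.0000−0.0000)/(381.1296−185.4144) = 0.1277. V = [p*·25.0000 + (1−p*)·0.0000]/1.36 = 15.4799. B = V − Δ·S = -17.4149.
(0,0): S=174.0000. Δ = (V_up−V_dn)/(S_up−S_dn) = (15.4799−0.0000)/(257.5200−125.2800) = 0.1171. V = [p*·15.4799 + (1−p*)·0.0000]/1.36 = 9.5851. B = V − Δ·S = -10.7832.
Check: Δ(0,0)·S0 + B(0,0) = 9.5851 = V0.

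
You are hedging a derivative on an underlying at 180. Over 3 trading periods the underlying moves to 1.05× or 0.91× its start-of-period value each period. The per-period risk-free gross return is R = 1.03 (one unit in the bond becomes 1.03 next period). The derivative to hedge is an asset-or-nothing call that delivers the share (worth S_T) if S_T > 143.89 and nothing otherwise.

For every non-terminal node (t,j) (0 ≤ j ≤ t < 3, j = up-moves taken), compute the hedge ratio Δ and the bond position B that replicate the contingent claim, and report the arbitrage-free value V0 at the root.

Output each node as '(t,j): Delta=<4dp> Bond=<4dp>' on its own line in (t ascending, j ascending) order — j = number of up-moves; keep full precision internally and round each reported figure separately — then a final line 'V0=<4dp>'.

The replicating-portfolio and risk-neutral prices coincide; use p* = (1.03−0.91)/(1.05−0.91) = 0.8571 for the latter.
Payoff layer (t=3): V(3,0)=0.0000, V(3,1)=156.5109, V(3,2)=180.5895, V(3,3)=208.3725
  t=2,j=0: stock 149.0580 → up 156.5109 (V=156.5109), down 135.6428 (V=0.0000). Price 130.2449; hedge Δ=7.5000, bond B=-987.6901.
  t=2,j=1: stock 171.9900 → up 180.5895 (V=180.5895), down 156.5109 (V=156.5109). Price 171.9900; hedge Δ=1.0000, bond B=0.0000.
  t=2,j=2: stock 198.4500 → up 208.3725 (V=208.3725), down 180.5895 (V=180.5895). Price 198.4500; hedge Δ=1.0000, bond B=0.0000.
  t=1,j=0: stock 163.8000 → up 171.9900 (V=171.9900), down 149.0580 (V=130.2449). Price 161.1907; hedge Δ=1.8204, bond B=-136.9889.
  t=1,j=1: stock 189.0000 → up 198.4500 (V=198.4500), down 171.9900 (V=171.9900). Price 189.0000; hedge Δ=1.0000, bond B=0.0000.
  t=0,j=0: stock 180.0000 → up 189.0000 (V=189.0000), down 163.8000 (V=161.1907). Price 179.6381; hedge Δ=1.1035, bond B=-18.9999.
Each (Δ,B) replicates both successor values, so the strategy is self-financing and V0 is arbitrage-free.

(0,0): Delta=1.1035 Bond=-18.9999
(1,0): Delta=1.8204 Bond=-136.9889
(1,1): Delta=1.0000 Bond=0.0000
(2,0): Delta=7.5000 Bond=-987.6901
(2,1): Delta=1.0000 Bond=0.0000
(2,2): Delta=1.0000 Bond=0.0000
V0=179.6381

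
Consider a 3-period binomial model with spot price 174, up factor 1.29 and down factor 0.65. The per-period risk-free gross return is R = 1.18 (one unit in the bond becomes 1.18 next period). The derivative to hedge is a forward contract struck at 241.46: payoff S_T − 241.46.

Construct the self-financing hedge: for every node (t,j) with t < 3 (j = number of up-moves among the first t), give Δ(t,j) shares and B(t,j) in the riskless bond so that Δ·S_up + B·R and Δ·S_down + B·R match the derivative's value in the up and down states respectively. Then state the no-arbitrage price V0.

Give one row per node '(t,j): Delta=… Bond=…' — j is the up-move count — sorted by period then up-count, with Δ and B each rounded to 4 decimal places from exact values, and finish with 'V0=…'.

(0,0): Delta=1.0000 Bond=-146.9600
(1,0): Delta=1.0000 Bond=-173.4128
(1,1): Delta=1.0000 Bond=-173.4128
(2,0): Delta=1.0000 Bond=-204.6271
(2,1): Delta=1.0000 Bond=-204.6271
(2,2): Delta=1.0000 Bond=-204.6271
V0=27.0400

Under the risk-neutral measure, an up-move has probability p* = (R−d)/(u−d) = 0.8281 and values discount at R = 1.18.
Terminal values V(3,·): V(3,0)=-193.6753, V(3,1)=-146.6257, V(3,2)=-53.2503, V(3,3)=132.0639
  t=2,j=0: stock 73.5150 → up 94.8344 (V=-146.6257), down 47.7848 (V=-193.6753). Price -131.1121; hedge Δ=1.0000, bond B=-204.6271.
  t=2,j=1: stock 145.8990 → up 188.2097 (V=-53.2503), down 94.8344 (V=-146.6257). Price -58.7281; hedge Δ=1.0000, bond B=-204.6271.
  t=2,j=2: stock 289.5534 → up 373.5239 (V=132.0639), down 188.2097 (V=-53.2503). Price 84.9263; hedge Δ=1.0000, bond B=-204.6271.
  t=1,j=0: stock 113.1000 → up 145.8990 (V=-58.7281), down 73.5150 (V=-131.1121). Price -60.3128; hedge Δ=1.0000, bond B=-173.4128.
  t=1,j=1: stock 224.4600 → up 289.5534 (V=84.9263), down 145.8990 (V=-58.7281). Price 51.0472; hedge Δ=1.0000, bond B=-173.4128.
  t=0,j=0: stock 174.0000 → up 224.4600 (V=51.0472), down 113.1000 (V=-60.3128). Price 27.0400; hedge Δ=1.0000, bond B=-146.9600.
Self-financing check: at every node Δ·S+B equals the discounted successor values.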